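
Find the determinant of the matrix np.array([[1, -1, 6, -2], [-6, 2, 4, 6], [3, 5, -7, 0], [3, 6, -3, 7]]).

The determinant is -1546.

Expand along row 3 (it has 1 zero):
  + (3) · M_31   where M_31 = det([-1 6 -2; 2 4 6; 6 -3 7]) = 146
  − (5) · M_32   where M_32 = det([1 6 -2; -6 4 6; 3 -3 7]) = 394
  + (-7) · M_33   where M_33 = det([1 -1 -2; -6 2 6; 3 6 7]) = 2
det = (+1)·(3)·(146) + (-1)·(5)·(394) + (+1)·(-7)·(2) = -1546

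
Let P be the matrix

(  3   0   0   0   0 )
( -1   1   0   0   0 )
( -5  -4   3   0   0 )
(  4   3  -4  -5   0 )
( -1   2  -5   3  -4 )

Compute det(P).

P is lower triangular, so det(P) is the product of the diagonal entries:
det = (3) · (1) · (3) · (-5) · (-4) = 180

180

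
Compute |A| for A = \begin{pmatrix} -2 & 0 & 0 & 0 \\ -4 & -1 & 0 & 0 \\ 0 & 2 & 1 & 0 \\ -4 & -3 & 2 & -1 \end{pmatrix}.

det(A) = -2

A is lower triangular, so det(A) is the product of the diagonal entries:
det = (-2) · (-1) · (1) · (-1) = -2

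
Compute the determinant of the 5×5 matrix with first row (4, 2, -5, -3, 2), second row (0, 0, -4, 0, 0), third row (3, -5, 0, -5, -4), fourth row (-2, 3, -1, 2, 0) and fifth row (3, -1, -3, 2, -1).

-1364

Expand along row 2 (it has 4 zeros):
  − (-4) · M_23   where M_23 = det([4 2 -3 2; 3 -5 -5 -4; -2 3 2 0; 3 -1 2 -1]) = -341
det = (-1)·(-4)·(-341) = -1364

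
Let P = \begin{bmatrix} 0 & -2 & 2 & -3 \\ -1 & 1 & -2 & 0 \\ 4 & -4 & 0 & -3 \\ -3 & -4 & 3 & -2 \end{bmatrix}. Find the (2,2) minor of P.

Delete row 2 and column 2; the remaining 3×3 submatrix is [0 2 -3; 4 0 -3; -3 3 -2].
Its determinant is -2.

-2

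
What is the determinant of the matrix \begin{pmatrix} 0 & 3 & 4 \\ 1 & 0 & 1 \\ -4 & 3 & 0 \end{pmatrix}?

The determinant is 0.

Expand along column 1:
  − 1 · |3 4; 3 0| = −1·(0 − 12) = 12
  + (-4) · |3 4; 0 1| = (-4)·(3 − 0) = -12
Sum: (12) + (-12) = 0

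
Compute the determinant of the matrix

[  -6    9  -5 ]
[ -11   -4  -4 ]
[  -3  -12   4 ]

288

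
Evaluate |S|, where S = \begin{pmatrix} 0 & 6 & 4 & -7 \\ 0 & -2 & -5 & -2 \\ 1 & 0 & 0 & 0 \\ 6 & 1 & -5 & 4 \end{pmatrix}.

The determinant is -261.

Expand along row 3 (it has 3 zeros):
  + (1) · M_31   where M_31 = det([6 4 -7; -2 -5 -2; 1 -5 4]) = -261
det = (+1)·(1)·(-261) = -261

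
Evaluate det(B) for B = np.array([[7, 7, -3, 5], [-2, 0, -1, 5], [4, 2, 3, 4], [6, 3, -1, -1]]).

Expand along row 2 (it has 1 zero):
  − (-2) · M_21   where M_21 = det([7 -3 5; 2 3 4; 3 -1 -1]) = -90
  − (-1) · M_23   where M_23 = det([7 7 5; 4 2 4; 6 3 -1]) = 98
  + (5) · M_24   where M_24 = det([7 7 -3; 4 2 3; 6 3 -1]) = 77
det = (-1)·(-2)·(-90) + (-1)·(-1)·(98) + (+1)·(5)·(77) = 303

det(B) = 303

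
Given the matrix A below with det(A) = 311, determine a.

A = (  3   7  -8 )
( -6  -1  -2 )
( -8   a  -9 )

Expanding along the row containing a, det(A) is linear in a: det(A) = (54)·a + (-175).
Set (54)·a + (-175) = 311  ⇒  (54)·a = 486  ⇒  a = 9.

9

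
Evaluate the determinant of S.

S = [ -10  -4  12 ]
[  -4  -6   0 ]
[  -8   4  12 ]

-240

Expand along row 2:
  − (-4) · |-4 12; 4 12| = −(-4)·(-48 − 48) = -384
  + (-6) · |-10 12; -8 12| = (-6)·(-120 − (-96)) = 144
Sum: (-384) + (144) = -240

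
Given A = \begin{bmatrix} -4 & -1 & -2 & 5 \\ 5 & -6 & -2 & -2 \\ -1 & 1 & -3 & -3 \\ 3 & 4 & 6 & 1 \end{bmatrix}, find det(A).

Expand along row 1:
  + (-4) · M_11   where M_11 = det([-6 -2 -2; 1 -3 -3; 4 6 1]) = -100
  − (-1) · M_12   where M_12 = det([5 -2 -2; -1 -3 -3; 3 6 1]) = 85
  + (-2) · M_13   where M_13 = det([5 -6 -2; -1 1 -3; 3 4 1]) = 127
  − (5) · M_14   where M_14 = det([5 -6 -2; -1 1 -3; 3 4 6]) = 122
det = (+1)·(-4)·(-100) + (-1)·(-1)·(85) + (+1)·(-2)·(127) + (-1)·(5)·(122) = -379

The determinant is -379.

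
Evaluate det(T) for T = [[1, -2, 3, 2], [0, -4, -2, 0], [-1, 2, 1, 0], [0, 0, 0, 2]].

det(T) = -32

Expand along row 4 (it has 3 zeros):
  + (2) · M_44   where M_44 = det([1 -2 3; 0 -4 -2; -1 2 1]) = -16
det = (+1)·(2)·(-16) = -32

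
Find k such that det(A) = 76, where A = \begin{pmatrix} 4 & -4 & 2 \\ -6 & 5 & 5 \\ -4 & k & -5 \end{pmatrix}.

2

Expanding along the column containing k, det(A) is linear in k: det(A) = (-32)·k + (140).
Set (-32)·k + (140) = 76  ⇒  (-32)·k = -64  ⇒  k = 2.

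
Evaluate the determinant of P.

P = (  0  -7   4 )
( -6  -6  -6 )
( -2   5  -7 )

|P| = 42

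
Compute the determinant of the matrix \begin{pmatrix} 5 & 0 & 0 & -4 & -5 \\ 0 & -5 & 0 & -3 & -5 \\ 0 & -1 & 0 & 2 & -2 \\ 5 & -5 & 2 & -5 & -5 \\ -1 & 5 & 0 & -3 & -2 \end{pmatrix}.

Expand along column 3 (it has 4 zeros):
  − (2) · M_43   where M_43 = det([5 0 -4 -5; 0 -5 -3 -5; 0 -1 2 -2; -1 5 -3 -2]) = 690
det = (-1)·(2)·(690) = -1380

The determinant is -1380.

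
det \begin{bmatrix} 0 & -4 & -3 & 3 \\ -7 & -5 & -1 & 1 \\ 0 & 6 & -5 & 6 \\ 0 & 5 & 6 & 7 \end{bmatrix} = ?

3521

Expand along column 1 (it has 3 zeros):
  − (-7) · M_21   where M_21 = det([-4 -3 3; 6 -5 6; 5 6 7]) = 503
det = (-1)·(-7)·(503) = 3521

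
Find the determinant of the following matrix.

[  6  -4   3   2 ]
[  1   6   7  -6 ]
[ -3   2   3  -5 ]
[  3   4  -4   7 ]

290

Expand along row 1:
  + (6) · M_11   where M_11 = det([6 7 -6; 2 3 -5; 4 -4 7]) = -112
  − (-4) · M_12   where M_12 = det([1 7 -6; -3 3 -5; 3 -4 7]) = 25
  + (3) · M_13   where M_13 = det([1 6 -6; -3 2 -5; 3 4 7]) = 178
  − (2) · M_14   where M_14 = det([1 6 7; -3 2 3; 3 4 -4]) = -164
det = (+1)·(6)·(-112) + (-1)·(-4)·(25) + (+1)·(3)·(178) + (-1)·(2)·(-164) = 290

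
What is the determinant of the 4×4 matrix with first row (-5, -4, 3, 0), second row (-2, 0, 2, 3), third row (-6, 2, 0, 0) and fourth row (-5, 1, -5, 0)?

546

Expand along column 4 (it has 3 zeros):
  + (3) · M_24   where M_24 = det([-5 -4 3; -6 2 0; -5 1 -5]) = 182
det = (+1)·(3)·(182) = 546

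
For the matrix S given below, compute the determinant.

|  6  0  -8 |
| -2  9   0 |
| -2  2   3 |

50

Expand along row 1:
  + 6 · |9 0; 2 3| = 6·(27 − 0) = 162
  + (-8) · |-2 9; -2 2| = (-8)·(-4 − (-18)) = -112
Sum: (162) + (-112) = 50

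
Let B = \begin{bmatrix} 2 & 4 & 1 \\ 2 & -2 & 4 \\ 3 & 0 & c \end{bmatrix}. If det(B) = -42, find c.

Expanding along the row containing c, det(B) is linear in c: det(B) = (-12)·c + (54).
Set (-12)·c + (54) = -42  ⇒  (-12)·c = -96  ⇒  c = 8.

c = 8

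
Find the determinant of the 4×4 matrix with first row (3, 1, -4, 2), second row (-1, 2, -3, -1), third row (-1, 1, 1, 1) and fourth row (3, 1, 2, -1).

-123

Expand along row 1:
  + (3) · M_11   where M_11 = det([2 -3 -1; 1 1 1; 1 2 -1]) = -13
  − (1) · M_12   where M_12 = det([-1 -3 -1; -1 1 1; 3 2 -1]) = 2
  + (-4) · M_13   where M_13 = det([-1 2 -1; -1 1 1; 3 1 -1]) = 10
  − (2) · M_14   where M_14 = det([-1 2 -3; -1 1 1; 3 1 2]) = 21
det = (+1)·(3)·(-13) + (-1)·(1)·(2) + (+1)·(-4)·(10) + (-1)·(2)·(21) = -123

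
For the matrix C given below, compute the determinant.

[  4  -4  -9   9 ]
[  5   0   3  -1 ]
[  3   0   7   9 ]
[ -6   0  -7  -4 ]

112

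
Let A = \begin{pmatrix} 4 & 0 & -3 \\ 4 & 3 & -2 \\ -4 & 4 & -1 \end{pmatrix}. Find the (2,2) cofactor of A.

The cofactor is -16.

Delete row 2 and column 2; the remaining 2×2 submatrix is [4 -3; -4 -1].
Its determinant is 4·(-1) − (-3)·(-4) = -16.
The cofactor carries sign (−1)^(2+2) = +1, so C_{2,2} = +(-16) = -16.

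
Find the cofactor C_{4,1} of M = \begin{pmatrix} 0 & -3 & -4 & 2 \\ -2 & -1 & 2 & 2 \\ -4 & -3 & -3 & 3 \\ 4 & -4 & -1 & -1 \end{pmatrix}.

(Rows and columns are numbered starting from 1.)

Delete row 4 and column 1; the remaining 3×3 submatrix is [-3 -4 2; -1 2 2; -3 -3 3].
Its determinant is -6.
The cofactor carries sign (−1)^(4+1) = −1, so C_{4,1} = −(-6) = 6.

The cofactor is 6.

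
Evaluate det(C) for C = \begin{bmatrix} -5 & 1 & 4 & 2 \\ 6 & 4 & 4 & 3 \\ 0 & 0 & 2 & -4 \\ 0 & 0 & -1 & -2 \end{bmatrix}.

208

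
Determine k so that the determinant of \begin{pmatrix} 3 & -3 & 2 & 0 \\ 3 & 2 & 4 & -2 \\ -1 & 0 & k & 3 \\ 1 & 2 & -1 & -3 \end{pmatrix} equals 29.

k = 2

Expanding along the column containing k, det(A) is linear in k: det(A) = (-27)·k + (83).
Set (-27)·k + (83) = 29  ⇒  (-27)·k = -54  ⇒  k = 2.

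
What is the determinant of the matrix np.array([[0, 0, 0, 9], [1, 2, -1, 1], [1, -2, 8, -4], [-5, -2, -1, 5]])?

Expand along row 1 (it has 3 zeros):
  − (9) · M_14   where M_14 = det([1 2 -1; 1 -2 8; -5 -2 -1]) = -48
det = (-1)·(9)·(-48) = 432

432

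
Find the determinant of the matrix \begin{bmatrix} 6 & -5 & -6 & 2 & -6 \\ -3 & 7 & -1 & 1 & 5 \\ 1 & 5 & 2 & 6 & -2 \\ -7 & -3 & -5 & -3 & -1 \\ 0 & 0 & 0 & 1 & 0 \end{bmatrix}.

2826

Expand along row 5 (it has 4 zeros):
  − (1) · M_54   where M_54 = det([6 -5 -6 -6; -3 7 -1 5; 1 5 2 -2; -7 -3 -5 -1]) = -2826
det = (-1)·(1)·(-2826) = 2826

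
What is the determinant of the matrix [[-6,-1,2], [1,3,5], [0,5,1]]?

The determinant is 143.

Expand along row 3:
  − 5 · |-6 2; 1 5| = −5·(-30 − 2) = 160
  + 1 · |-6 -1; 1 3| = 1·(-18 − (-1)) = -17
Sum: (160) + (-17) = 143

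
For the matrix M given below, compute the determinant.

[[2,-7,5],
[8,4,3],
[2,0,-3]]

Expand along column 2:
  − (-7) · |8 3; 2 -3| = −(-7)·(-24 − 6) = -210
  + 4 · |2 5; 2 -3| = 4·(-6 − 10) = -64
Sum: (-210) + (-64) = -274

The determinant is -274.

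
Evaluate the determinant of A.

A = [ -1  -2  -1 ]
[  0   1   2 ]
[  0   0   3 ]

|A| = -3

A is upper triangular, so det(A) is the product of the diagonal entries:
det = (-1) · (1) · (3) = -3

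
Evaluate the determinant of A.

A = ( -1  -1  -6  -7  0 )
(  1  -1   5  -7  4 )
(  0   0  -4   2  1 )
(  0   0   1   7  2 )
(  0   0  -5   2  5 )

|A| = -234

A is block upper-triangular with a 2×2 block and a 3×3 block on the diagonal, so its determinant equals the product of the determinants of the diagonal blocks.
det of the 2×2 block = 2
det of the 3×3 block = -117
det = (2)·(-117) = -234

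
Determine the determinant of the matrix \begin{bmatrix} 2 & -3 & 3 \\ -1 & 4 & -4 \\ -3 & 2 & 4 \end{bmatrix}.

Expand along row 1:
  + 2 · |4 -4; 2 4| = 2·(16 − (-8)) = 48
  − (-3) · |-1 -4; -3 4| = −(-3)·(-4 − 12) = -48
  + 3 · |-1 4; -3 2| = 3·(-2 − (-12)) = 30
Sum: (48) + (-48) + (30) = 30

The determinant is 30.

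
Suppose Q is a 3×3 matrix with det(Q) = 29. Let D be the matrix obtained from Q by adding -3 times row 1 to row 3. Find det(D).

Adding a multiple of one row to another leaves the determinant unchanged.
det(D) = (1)·(29) = 29

The determinant is 29.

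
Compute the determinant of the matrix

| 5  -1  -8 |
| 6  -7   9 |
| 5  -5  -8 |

Expand along row 1:
  + 5 · |-7 9; -5 -8| = 5·(56 − (-45)) = 505
  − (-1) · |6 9; 5 -8| = −(-1)·(-48 − 45) = -93
  + (-8) · |6 -7; 5 -5| = (-8)·(-30 − (-35)) = -40
Sum: (505) + (-93) + (-40) = 372

The determinant is 372.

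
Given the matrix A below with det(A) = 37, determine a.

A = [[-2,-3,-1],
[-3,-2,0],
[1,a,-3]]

8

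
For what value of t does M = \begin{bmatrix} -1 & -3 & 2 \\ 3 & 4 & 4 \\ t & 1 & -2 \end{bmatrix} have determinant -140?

t = 7

Expanding along the row containing t, det(M) is linear in t: det(M) = (-20)·t + (0).
Set (-20)·t + (0) = -140  ⇒  (-20)·t = -140  ⇒  t = 7.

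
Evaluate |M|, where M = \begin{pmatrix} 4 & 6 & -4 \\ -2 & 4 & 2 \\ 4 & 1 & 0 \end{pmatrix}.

det(M) = 112

Expand along row 3:
  + 4 · |6 -4; 4 2| = 4·(12 − (-16)) = 112
  − 1 · |4 -4; -2 2| = −1·(8 − 8) = 0
Sum: (112) + (0) = 112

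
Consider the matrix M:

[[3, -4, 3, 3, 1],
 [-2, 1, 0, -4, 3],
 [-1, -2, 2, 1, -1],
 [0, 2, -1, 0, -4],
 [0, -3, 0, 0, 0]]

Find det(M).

The determinant is -306.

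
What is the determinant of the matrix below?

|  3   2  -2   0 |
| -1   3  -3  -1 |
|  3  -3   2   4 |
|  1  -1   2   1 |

Expand along row 1 (it has 1 zero):
  + (3) · M_11   where M_11 = det([3 -3 -1; -3 2 4; -1 2 1]) = -11
  − (2) · M_12   where M_12 = det([-1 -3 -1; 3 2 4; 1 2 1]) = -1
  + (-2) · M_13   where M_13 = det([-1 3 -1; 3 -3 4; 1 -1 1]) = 2
det = (+1)·(3)·(-11) + (-1)·(2)·(-1) + (+1)·(-2)·(2) = -35

The determinant is -35.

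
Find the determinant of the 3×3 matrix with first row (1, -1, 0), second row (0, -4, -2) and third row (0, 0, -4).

The matrix is upper triangular, so the determinant is the product of the diagonal entries:
det = (1) · (-4) · (-4) = 16

16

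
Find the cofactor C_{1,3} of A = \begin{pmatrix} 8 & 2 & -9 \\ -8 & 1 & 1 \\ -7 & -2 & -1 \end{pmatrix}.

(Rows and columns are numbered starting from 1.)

The cofactor is 23.

Delete row 1 and column 3; the remaining 2×2 submatrix is [-8 1; -7 -2].
Its determinant is (-8)·(-2) − 1·(-7) = 23.
The cofactor carries sign (−1)^(1+3) = +1, so C_{1,3} = +(23) = 23.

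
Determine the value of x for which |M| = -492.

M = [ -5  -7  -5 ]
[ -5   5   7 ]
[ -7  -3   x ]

8

Expanding along the column containing x, det(M) is linear in x: det(M) = (-60)·x + (-12).
Set (-60)·x + (-12) = -492  ⇒  (-60)·x = -480  ⇒  x = 8.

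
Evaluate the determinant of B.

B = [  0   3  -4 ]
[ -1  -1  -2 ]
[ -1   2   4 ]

The determinant is 30.

Expand along row 1:
  − 3 · |-1 -2; -1 4| = −3·(-4 − 2) = 18
  + (-4) · |-1 -1; -1 2| = (-4)·(-2 − 1) = 12
Sum: (18) + (12) = 30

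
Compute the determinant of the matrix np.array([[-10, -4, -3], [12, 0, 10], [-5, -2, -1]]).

24

Expand along column 2:
  − (-4) · |12 10; -5 -1| = −(-4)·(-12 − (-50)) = 152
  − (-2) · |-10 -3; 12 10| = −(-2)·(-100 − (-36)) = -128
Sum: (152) + (-128) = 24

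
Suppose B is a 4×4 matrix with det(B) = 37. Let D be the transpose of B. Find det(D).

det(Bᵀ) = det(B).
det(D) = (1)·(37) = 37

37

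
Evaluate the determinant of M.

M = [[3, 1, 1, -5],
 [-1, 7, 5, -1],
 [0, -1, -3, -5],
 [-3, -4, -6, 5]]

-278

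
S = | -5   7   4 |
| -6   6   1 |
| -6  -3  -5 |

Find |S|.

Expand along column 1:
  + (-5) · |6 1; -3 -5| = (-5)·(-30 − (-3)) = 135
  − (-6) · |7 4; -3 -5| = −(-6)·(-35 − (-12)) = -138
  + (-6) · |7 4; 6 1| = (-6)·(7 − 24) = 102
Sum: (135) + (-138) + (102) = 99

det(S) = 99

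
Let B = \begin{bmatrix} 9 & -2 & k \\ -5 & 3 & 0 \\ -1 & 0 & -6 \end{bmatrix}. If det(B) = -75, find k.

Expanding along the column containing k, det(B) is linear in k: det(B) = (3)·k + (-102).
Set (3)·k + (-102) = -75  ⇒  (3)·k = 27  ⇒  k = 9.

9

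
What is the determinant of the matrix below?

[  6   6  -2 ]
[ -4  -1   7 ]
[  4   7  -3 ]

Expand along column 1:
  + 6 · |-1 7; 7 -3| = 6·(3 − 49) = -276
  − (-4) · |6 -2; 7 -3| = −(-4)·(-18 − (-14)) = -16
  + 4 · |6 -2; -1 7| = 4·(42 − 2) = 160
Sum: (-276) + (-16) + (160) = -132

-132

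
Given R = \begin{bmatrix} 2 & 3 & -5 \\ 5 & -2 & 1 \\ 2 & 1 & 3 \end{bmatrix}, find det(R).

-98

Expand along column 1:
  + 2 · |-2 1; 1 3| = 2·(-6 − 1) = -14
  − 5 · |3 -5; 1 3| = −5·(9 − (-5)) = -70
  + 2 · |3 -5; -2 1| = 2·(3 − 10) = -14
Sum: (-14) + (-70) + (-14) = -98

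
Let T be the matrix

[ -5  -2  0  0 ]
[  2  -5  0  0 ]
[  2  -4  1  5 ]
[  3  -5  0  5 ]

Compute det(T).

T is block lower-triangular with a 2×2 block and a 2×2 block on the diagonal, so its determinant equals the product of the determinants of the diagonal blocks.
det of the 2×2 block = 29
det of the 2×2 block = 5
det = (29)·(5) = 145

det(T) = 145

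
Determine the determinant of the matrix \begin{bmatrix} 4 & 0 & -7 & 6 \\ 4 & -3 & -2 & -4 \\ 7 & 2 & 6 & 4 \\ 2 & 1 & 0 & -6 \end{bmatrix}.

Expand along row 1 (it has 1 zero):
  + (4) · M_11   where M_11 = det([-3 -2 -4; 2 6 4; 1 0 -6]) = 100
  + (-7) · M_13   where M_13 = det([4 -3 -4; 7 2 4; 2 1 -6]) = -226
  − (6) · M_14   where M_14 = det([4 -3 -2; 7 2 6; 2 1 0]) = -66
det = (+1)·(4)·(100) + (+1)·(-7)·(-226) + (-1)·(6)·(-66) = 2378

2378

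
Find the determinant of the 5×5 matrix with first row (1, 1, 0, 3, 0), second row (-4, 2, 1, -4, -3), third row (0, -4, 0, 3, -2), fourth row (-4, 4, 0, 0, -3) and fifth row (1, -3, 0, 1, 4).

The determinant is 292.

Expand along column 3 (it has 4 zeros):
  − (1) · M_23   where M_23 = det([1 1 3 0; 0 -4 3 -2; -4 4 0 -3; 1 -3 1 4]) = -292
det = (-1)·(1)·(-292) = 292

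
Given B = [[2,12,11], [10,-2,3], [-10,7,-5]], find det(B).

768

Expand along row 1:
  + 2 · |-2 3; 7 -5| = 2·(10 − 21) = -22
  − 12 · |10 3; -10 -5| = −12·(-50 − (-30)) = 240
  + 11 · |10 -2; -10 7| = 11·(70 − 20) = 550
Sum: (-22) + (240) + (550) = 768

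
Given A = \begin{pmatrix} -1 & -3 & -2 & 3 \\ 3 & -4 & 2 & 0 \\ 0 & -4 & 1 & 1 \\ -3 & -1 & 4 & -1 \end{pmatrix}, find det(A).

Expand along row 2 (it has 1 zero):
  − (3) · M_21   where M_21 = det([-3 -2 3; -4 1 1; -1 4 -1]) = -20
  + (-4) · M_22   where M_22 = det([-1 -2 3; 0 1 1; -3 4 -1]) = 20
  − (2) · M_23   where M_23 = det([-1 -3 3; 0 -4 1; -3 -1 -1]) = -32
det = (-1)·(3)·(-20) + (+1)·(-4)·(20) + (-1)·(2)·(-32) = 44

|A| = 44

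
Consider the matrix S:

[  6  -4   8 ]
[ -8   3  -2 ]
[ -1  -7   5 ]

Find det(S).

det(S) = 310

Expand along column 1:
  + 6 · |3 -2; -7 5| = 6·(15 − 14) = 6
  − (-8) · |-4 8; -7 5| = −(-8)·(-20 − (-56)) = 288
  + (-1) · |-4 8; 3 -2| = (-1)·(8 − 24) = 16
Sum: (6) + (288) + (16) = 310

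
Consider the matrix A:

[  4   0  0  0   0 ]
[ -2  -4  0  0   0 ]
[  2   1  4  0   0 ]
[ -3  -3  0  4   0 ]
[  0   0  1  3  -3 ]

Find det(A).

768

A is lower triangular, so det(A) is the product of the diagonal entries:
det = (4) · (-4) · (4) · (4) · (-3) = 768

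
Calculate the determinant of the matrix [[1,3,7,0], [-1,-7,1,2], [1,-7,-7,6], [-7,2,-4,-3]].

The determinant is 1520.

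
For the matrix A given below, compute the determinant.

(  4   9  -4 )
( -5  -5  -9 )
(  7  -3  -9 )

Expand along column 1:
  + 4 · |-5 -9; -3 -9| = 4·(45 − 27) = 72
  − (-5) · |9 -4; -3 -9| = −(-5)·(-81 − 12) = -465
  + 7 · |9 -4; -5 -9| = 7·(-81 − 20) = -707
Sum: (72) + (-465) + (-707) = -1100

det(A) = -1100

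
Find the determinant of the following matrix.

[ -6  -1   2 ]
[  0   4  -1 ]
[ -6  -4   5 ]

-54

Expand along row 2:
  + 4 · |-6 2; -6 5| = 4·(-30 − (-12)) = -72
  − (-1) · |-6 -1; -6 -4| = −(-1)·(24 − 6) = 18
Sum: (-72) + (18) = -54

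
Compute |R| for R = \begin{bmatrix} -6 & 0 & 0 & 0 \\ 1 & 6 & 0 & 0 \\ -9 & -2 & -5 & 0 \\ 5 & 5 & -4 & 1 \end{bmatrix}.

det(R) = 180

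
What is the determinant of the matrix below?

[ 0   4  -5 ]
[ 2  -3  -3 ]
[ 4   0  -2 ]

-92

Expand along row 1:
  − 4 · |2 -3; 4 -2| = −4·(-4 − (-12)) = -32
  + (-5) · |2 -3; 4 0| = (-5)·(0 − (-12)) = -60
Sum: (-32) + (-60) = -92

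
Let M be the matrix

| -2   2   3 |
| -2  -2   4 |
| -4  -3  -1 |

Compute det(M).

|M| = -70

Expand along row 1:
  + (-2) · |-2 4; -3 -1| = (-2)·(2 − (-12)) = -28
  − 2 · |-2 4; -4 -1| = −2·(2 − (-16)) = -36
  + 3 · |-2 -2; -4 -3| = 3·(6 − 8) = -6
Sum: (-28) + (-36) + (-6) = -70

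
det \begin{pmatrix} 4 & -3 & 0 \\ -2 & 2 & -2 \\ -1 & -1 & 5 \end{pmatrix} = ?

Expand along column 3:
  − (-2) · |4 -3; -1 -1| = −(-2)·(-4 − 3) = -14
  + 5 · |4 -3; -2 2| = 5·(8 − 6) = 10
Sum: (-14) + (10) = -4

The determinant is -4.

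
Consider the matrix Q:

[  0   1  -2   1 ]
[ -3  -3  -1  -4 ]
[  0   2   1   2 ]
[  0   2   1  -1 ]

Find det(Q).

-45

Expand along column 1 (it has 3 zeros):
  − (-3) · M_21   where M_21 = det([1 -2 1; 2 1 2; 2 1 -1]) = -15
det = (-1)·(-3)·(-15) = -45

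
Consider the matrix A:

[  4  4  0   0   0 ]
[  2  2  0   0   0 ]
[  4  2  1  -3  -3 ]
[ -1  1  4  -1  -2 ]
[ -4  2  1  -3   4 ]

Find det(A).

|A| = 0

A is block lower-triangular with a 2×2 block and a 3×3 block on the diagonal, so its determinant equals the product of the determinants of the diagonal blocks.
det of the 2×2 block = 0
det of the 3×3 block = 77
det = (0)·(77) = 0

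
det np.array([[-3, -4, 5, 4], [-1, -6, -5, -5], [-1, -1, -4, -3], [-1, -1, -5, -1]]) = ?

Expand along row 1:
  + (-3) · M_11   where M_11 = det([-6 -5 -5; -1 -4 -3; -1 -5 -1]) = 51
  − (-4) · M_12   where M_12 = det([-1 -5 -5; -1 -4 -3; -1 -5 -1]) = -4
  + (5) · M_13   where M_13 = det([-1 -6 -5; -1 -1 -3; -1 -1 -1]) = -10
  − (4) · M_14   where M_14 = det([-1 -6 -5; -1 -1 -4; -1 -1 -5]) = 5
det = (+1)·(-3)·(51) + (-1)·(-4)·(-4) + (+1)·(5)·(-10) + (-1)·(4)·(5) = -239

-239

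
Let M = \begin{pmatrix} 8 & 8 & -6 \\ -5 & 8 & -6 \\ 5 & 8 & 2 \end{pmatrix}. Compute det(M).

|M| = 832

Expand along column 1:
  + 8 · |8 -6; 8 2| = 8·(16 − (-48)) = 512
  − (-5) · |8 -6; 8 2| = −(-5)·(16 − (-48)) = 320
  + 5 · |8 -6; 8 -6| = 5·(-48 − (-48)) = 0
Sum: (512) + (320) + (0) = 832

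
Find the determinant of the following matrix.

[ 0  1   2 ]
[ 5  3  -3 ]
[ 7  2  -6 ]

Expand along column 1:
  − 5 · |1 2; 2 -6| = −5·(-6 − 4) = 50
  + 7 · |1 2; 3 -3| = 7·(-3 − 6) = -63
Sum: (50) + (-63) = -13

-13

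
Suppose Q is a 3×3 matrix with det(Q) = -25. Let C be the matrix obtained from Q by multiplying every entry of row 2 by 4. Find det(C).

|C| = -100

Scaling one row by 4 multiplies the determinant by 4.
det(C) = (4)·(-25) = -100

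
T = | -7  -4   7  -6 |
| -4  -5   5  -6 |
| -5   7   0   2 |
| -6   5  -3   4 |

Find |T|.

Expand along row 3 (it has 1 zero):
  + (-5) · M_31   where M_31 = det([-4 7 -6; -5 5 -6; 5 -3 4]) = -18
  − (7) · M_32   where M_32 = det([-7 7 -6; -4 5 -6; -6 -3 4]) = 98
  − (2) · M_34   where M_34 = det([-7 -4 7; -4 -5 5; -6 5 -3]) = -112
det = (+1)·(-5)·(-18) + (-1)·(7)·(98) + (-1)·(2)·(-112) = -372

-372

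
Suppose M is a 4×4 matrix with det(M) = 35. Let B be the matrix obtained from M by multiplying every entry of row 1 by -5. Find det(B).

Scaling one row by -5 multiplies the determinant by -5.
det(B) = (-5)·(35) = -175

-175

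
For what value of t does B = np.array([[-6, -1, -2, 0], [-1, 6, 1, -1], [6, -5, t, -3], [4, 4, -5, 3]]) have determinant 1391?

Expanding along the column containing t, det(B) is linear in t: det(B) = (-131)·t + (1129).
Set (-131)·t + (1129) = 1391  ⇒  (-131)·t = 262  ⇒  t = -2.

-2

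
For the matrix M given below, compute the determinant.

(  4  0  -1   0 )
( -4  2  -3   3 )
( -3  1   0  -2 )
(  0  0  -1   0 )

Expand along row 4 (it has 3 zeros):
  − (-1) · M_43   where M_43 = det([4 0 0; -4 2 3; -3 1 -2]) = -28
det = (-1)·(-1)·(-28) = -28

-28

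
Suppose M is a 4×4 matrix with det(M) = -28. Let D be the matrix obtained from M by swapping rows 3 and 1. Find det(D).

Swapping two rows multiplies the determinant by −1.
det(D) = (-1)·(-28) = 28

|D| = 28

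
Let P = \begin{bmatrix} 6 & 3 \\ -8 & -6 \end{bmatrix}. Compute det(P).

det(P) = -12

det(P) = 6·(-6) − 3·(-8) = -36 − (-24) = -12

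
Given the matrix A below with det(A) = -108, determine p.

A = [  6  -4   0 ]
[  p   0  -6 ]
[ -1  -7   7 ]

Expanding along the column containing p, det(A) is linear in p: det(A) = (28)·p + (-276).
Set (28)·p + (-276) = -108  ⇒  (28)·p = 168  ⇒  p = 6.

p = 6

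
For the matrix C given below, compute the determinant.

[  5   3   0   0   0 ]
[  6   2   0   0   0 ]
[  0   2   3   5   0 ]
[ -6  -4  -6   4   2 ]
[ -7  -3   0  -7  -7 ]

C is block lower-triangular with a 2×2 block and a 3×3 block on the diagonal, so its determinant equals the product of the determinants of the diagonal blocks.
det of the 2×2 block = -8
det of the 3×3 block = -252
det = (-8)·(-252) = 2016

|C| = 2016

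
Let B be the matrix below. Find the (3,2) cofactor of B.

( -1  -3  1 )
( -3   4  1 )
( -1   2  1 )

Delete row 3 and column 2; the remaining 2×2 submatrix is [-1 1; -3 1].
Its determinant is (-1)·1 − 1·(-3) = 2.
The cofactor carries sign (−1)^(3+2) = −1, so C_{3,2} = −(2) = -2.

-2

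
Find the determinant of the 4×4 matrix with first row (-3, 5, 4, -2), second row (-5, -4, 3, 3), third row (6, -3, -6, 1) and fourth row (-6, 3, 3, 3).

54

Expand along row 1:
  + (-3) · M_11   where M_11 = det([-4 3 3; -3 -6 1; 3 3 3]) = 147
  − (5) · M_12   where M_12 = det([-5 3 3; 6 -6 1; -6 3 3]) = -21
  + (4) · M_13   where M_13 = det([-5 -4 3; 6 -3 1; -6 3 3]) = 156
  − (-2) · M_14   where M_14 = det([-5 -4 3; 6 -3 -6; -6 3 3]) = -117
det = (+1)·(-3)·(147) + (-1)·(5)·(-21) + (+1)·(4)·(156) + (-1)·(-2)·(-117) = 54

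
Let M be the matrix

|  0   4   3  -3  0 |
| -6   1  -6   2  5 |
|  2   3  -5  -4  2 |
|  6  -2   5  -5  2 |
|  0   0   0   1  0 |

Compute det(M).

1574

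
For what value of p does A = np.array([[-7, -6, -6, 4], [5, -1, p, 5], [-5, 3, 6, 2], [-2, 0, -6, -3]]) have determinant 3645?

p = -9

Expanding along the row containing p, det(A) is linear in p: det(A) = (-201)·p + (1836).
Set (-201)·p + (1836) = 3645  ⇒  (-201)·p = 1809  ⇒  p = -9.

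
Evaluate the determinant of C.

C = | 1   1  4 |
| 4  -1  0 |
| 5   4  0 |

Expand along column 3:
  + 4 · |4 -1; 5 4| = 4·(16 − (-5)) = 84

|C| = 84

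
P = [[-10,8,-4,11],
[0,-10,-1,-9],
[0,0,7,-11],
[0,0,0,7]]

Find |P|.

4900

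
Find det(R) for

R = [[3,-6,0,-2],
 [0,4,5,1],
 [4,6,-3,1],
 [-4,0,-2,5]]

Expand along row 1 (it has 1 zero):
  + (3) · M_11   where M_11 = det([4 5 1; 6 -3 1; 0 -2 5]) = -214
  − (-6) · M_12   where M_12 = det([0 5 1; 4 -3 1; -4 -2 5]) = -140
  − (-2) · M_14   where M_14 = det([0 4 5; 4 6 -3; -4 0 -2]) = 200
det = (+1)·(3)·(-214) + (-1)·(-6)·(-140) + (-1)·(-2)·(200) = -1082

The determinant is -1082.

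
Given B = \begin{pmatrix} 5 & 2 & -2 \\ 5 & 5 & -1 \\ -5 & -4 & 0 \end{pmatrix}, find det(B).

Expand along row 3:
  + (-5) · |2 -2; 5 -1| = (-5)·(-2 − (-10)) = -40
  − (-4) · |5 -2; 5 -1| = −(-4)·(-5 − (-10)) = 20
Sum: (-40) + (20) = -20

-20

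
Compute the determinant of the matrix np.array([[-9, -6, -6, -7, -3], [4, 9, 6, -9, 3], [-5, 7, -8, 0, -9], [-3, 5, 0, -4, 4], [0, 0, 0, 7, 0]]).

Expand along row 5 (it has 4 zeros):
  − (7) · M_54   where M_54 = det([-9 -6 -6 -3; 4 9 6 3; -5 7 -8 -9; -3 5 0 4]) = 2784
det = (-1)·(7)·(2784) = -19488

The determinant is -19488.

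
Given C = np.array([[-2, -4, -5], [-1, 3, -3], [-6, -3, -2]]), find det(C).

Expand along row 1:
  + (-2) · |3 -3; -3 -2| = (-2)·(-6 − 9) = 30
  − (-4) · |-1 -3; -6 -2| = −(-4)·(2 − 18) = -64
  + (-5) · |-1 3; -6 -3| = (-5)·(3 − (-18)) = -105
Sum: (30) + (-64) + (-105) = -139

The determinant is -139.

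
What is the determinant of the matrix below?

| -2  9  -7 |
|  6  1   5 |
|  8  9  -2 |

Expand along column 1:
  + (-2) · |1 5; 9 -2| = (-2)·(-2 − 45) = 94
  − 6 · |9 -7; 9 -2| = −6·(-18 − (-63)) = -270
  + 8 · |9 -7; 1 5| = 8·(45 − (-7)) = 416
Sum: (94) + (-270) + (416) = 240

240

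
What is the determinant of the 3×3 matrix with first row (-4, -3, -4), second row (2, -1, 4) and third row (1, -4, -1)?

-58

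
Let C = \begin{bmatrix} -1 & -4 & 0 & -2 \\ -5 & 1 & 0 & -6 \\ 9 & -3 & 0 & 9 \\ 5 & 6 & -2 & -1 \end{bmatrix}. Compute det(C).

The determinant is 66.

Expand along column 3 (it has 3 zeros):
  − (-2) · M_43   where M_43 = det([-1 -4 -2; -5 1 -6; 9 -3 9]) = 33
det = (-1)·(-2)·(33) = 66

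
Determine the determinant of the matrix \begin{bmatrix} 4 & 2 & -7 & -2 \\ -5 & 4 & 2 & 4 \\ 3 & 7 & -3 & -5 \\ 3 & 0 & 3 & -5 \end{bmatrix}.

177

Expand along row 4 (it has 1 zero):
  − (3) · M_41   where M_41 = det([2 -7 -2; 4 2 4; 7 -3 -5]) = -280
  − (3) · M_43   where M_43 = det([4 2 -2; -5 4 4; 3 7 -5]) = -124
  + (-5) · M_44   where M_44 = det([4 2 -7; -5 4 2; 3 7 -3]) = 207
det = (-1)·(3)·(-280) + (-1)·(3)·(-124) + (+1)·(-5)·(207) = 177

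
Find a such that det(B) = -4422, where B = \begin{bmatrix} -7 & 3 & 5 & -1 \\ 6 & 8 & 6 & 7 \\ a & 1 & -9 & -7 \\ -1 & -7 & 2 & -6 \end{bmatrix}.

Expanding along the row containing a, det(B) is linear in a: det(B) = (-213)·a + (-5913).
Set (-213)·a + (-5913) = -4422  ⇒  (-213)·a = 1491  ⇒  a = -7.

a = -7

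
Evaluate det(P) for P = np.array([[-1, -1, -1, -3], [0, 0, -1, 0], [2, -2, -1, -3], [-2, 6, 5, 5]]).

The determinant is -28.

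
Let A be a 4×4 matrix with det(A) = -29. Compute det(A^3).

det(A^3) = (det A)^3 = (-29)^3 = -24389

-24389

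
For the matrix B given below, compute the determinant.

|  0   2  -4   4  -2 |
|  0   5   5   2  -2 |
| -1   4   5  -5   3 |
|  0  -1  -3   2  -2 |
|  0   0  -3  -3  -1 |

292

Expand along column 1 (it has 4 zeros):
  + (-1) · M_31   where M_31 = det([2 -4 4 -2; 5 5 2 -2; -1 -3 2 -2; 0 -3 -3 -1]) = -292
det = (+1)·(-1)·(-292) = 292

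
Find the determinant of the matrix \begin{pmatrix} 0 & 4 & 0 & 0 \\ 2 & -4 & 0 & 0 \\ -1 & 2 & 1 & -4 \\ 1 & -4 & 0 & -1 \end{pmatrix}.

The determinant is 8.

The matrix is block lower-triangular with a 2×2 block and a 2×2 block on the diagonal, so its determinant equals the product of the determinants of the diagonal blocks.
det of the 2×2 block = -8
det of the 2×2 block = -1
det = (-8)·(-1) = 8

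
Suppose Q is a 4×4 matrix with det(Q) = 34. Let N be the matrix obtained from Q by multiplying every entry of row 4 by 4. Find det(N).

136

Scaling one row by 4 multiplies the determinant by 4.
det(N) = (4)·(34) = 136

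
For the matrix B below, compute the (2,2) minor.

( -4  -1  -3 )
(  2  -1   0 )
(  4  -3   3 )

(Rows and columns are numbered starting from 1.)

Delete row 2 and column 2; the remaining 2×2 submatrix is [-4 -3; 4 3].
Its determinant is (-4)·3 − (-3)·4 = 0.

0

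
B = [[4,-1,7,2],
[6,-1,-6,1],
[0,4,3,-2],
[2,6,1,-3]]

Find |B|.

Expand along row 3 (it has 1 zero):
  − (4) · M_32   where M_32 = det([4 7 2; 6 -6 1; 2 1 -3]) = 244
  + (3) · M_33   where M_33 = det([4 -1 2; 6 -1 1; 2 6 -3]) = 44
  − (-2) · M_34   where M_34 = det([4 -1 7; 6 -1 -6; 2 6 1]) = 424
det = (-1)·(4)·(244) + (+1)·(3)·(44) + (-1)·(-2)·(424) = 4

det(B) = 4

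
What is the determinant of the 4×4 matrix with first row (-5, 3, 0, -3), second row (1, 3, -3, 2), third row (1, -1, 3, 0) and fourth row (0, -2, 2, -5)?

Expand along row 1 (it has 1 zero):
  + (-5) · M_11   where M_11 = det([3 -3 2; -1 3 0; -2 2 -5]) = -22
  − (3) · M_12   where M_12 = det([1 -3 2; 1 3 0; 0 2 -5]) = -26
  − (-3) · M_14   where M_14 = det([1 3 -3; 1 -1 3; 0 -2 2]) = 4
det = (+1)·(-5)·(-22) + (-1)·(3)·(-26) + (-1)·(-3)·(4) = 200

200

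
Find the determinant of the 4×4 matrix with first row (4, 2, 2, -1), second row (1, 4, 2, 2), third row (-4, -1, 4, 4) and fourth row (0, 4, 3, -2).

-399

Expand along row 4 (it has 1 zero):
  + (4) · M_42   where M_42 = det([4 2 -1; 1 2 2; -4 4 4]) = -36
  − (3) · M_43   where M_43 = det([4 2 -1; 1 4 2; -4 -1 4]) = 33
  + (-2) · M_44   where M_44 = det([4 2 2; 1 4 2; -4 -1 4]) = 78
det = (+1)·(4)·(-36) + (-1)·(3)·(33) + (+1)·(-2)·(78) = -399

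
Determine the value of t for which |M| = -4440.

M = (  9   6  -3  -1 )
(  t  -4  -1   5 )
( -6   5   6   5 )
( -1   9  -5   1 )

Expanding along the column containing t, det(M) is linear in t: det(M) = (-145)·t + (-5165).
Set (-145)·t + (-5165) = -4440  ⇒  (-145)·t = 725  ⇒  t = -5.

t = -5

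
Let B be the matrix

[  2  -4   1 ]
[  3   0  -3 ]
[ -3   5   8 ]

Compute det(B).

Expand along row 2:
  − 3 · |-4 1; 5 8| = −3·(-32 − 5) = 111
  − (-3) · |2 -4; -3 5| = −(-3)·(10 − 12) = -6
Sum: (111) + (-6) = 105

105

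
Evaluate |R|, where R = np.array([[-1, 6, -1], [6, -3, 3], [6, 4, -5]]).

|R| = 243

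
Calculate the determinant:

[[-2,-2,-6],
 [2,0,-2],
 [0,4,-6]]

Expand along row 2:
  − 2 · |-2 -6; 4 -6| = −2·(12 − (-24)) = -72
  − (-2) · |-2 -2; 0 4| = −(-2)·(-8 − 0) = -16
Sum: (-72) + (-16) = -88

-88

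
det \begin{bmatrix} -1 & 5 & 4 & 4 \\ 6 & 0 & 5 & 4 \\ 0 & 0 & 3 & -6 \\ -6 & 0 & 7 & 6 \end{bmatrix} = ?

Expand along column 2 (it has 3 zeros):
  − (5) · M_12   where M_12 = det([6 5 4; 0 3 -6; -6 7 6]) = 612
det = (-1)·(5)·(612) = -3060

-3060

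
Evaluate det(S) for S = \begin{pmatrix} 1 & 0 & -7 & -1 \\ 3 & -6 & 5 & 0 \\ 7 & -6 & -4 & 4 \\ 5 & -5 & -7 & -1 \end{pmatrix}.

Expand along row 1 (it has 1 zero):
  + (1) · M_11   where M_11 = det([-6 5 0; -6 -4 4; -5 -7 -1]) = -322
  + (-7) · M_13   where M_13 = det([3 -6 0; 7 -6 4; 5 -5 -1]) = -84
  − (-1) · M_14   where M_14 = det([3 -6 5; 7 -6 -4; 5 -5 -7]) = -133
det = (+1)·(1)·(-322) + (+1)·(-7)·(-84) + (-1)·(-1)·(-133) = 133

133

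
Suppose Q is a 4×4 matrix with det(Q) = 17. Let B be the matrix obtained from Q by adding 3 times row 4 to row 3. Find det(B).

Adding a multiple of one row to another leaves the determinant unchanged.
det(B) = (1)·(17) = 17

det(B) = 17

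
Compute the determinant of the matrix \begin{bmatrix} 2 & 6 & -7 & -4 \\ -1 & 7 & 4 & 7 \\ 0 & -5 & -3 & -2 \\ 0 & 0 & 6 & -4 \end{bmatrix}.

The determinant is 160.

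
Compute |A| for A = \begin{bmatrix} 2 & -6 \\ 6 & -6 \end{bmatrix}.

det(A) = 24

det(A) = 2·(-6) − (-6)·6 = -12 − (-36) = 24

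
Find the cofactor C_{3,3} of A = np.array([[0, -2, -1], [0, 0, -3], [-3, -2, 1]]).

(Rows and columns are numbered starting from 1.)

The cofactor is 0.

Delete row 3 and column 3; the remaining 2×2 submatrix is [0 -2; 0 0].
Its determinant is 0·0 − (-2)·0 = 0.
The cofactor carries sign (−1)^(3+3) = +1, so C_{3,3} = +(0) = 0.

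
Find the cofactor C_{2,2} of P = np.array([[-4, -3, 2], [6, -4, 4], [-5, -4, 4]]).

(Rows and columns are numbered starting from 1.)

Delete row 2 and column 2; the remaining 2×2 submatrix is [-4 2; -5 4].
Its determinant is (-4)·4 − 2·(-5) = -6.
The cofactor carries sign (−1)^(2+2) = +1, so C_{2,2} = +(-6) = -6.

-6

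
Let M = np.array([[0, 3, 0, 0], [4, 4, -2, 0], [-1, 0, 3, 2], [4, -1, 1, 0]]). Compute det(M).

Expand along row 1 (it has 3 zeros):
  − (3) · M_12   where M_12 = det([4 -2 0; -1 3 2; 4 1 0]) = -24
det = (-1)·(3)·(-24) = 72

The determinant is 72.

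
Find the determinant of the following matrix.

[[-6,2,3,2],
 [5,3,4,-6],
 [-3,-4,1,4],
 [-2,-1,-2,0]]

The determinant is 432.

Expand along row 4 (it has 1 zero):
  − (-2) · M_41   where M_41 = det([2 3 2; 3 4 -6; -4 1 4]) = 118
  + (-1) · M_42   where M_42 = det([-6 3 2; 5 4 -6; -3 1 4]) = -104
  − (-2) · M_43   where M_43 = det([-6 2 2; 5 3 -6; -3 -4 4]) = 46
det = (-1)·(-2)·(118) + (+1)·(-1)·(-104) + (-1)·(-2)·(46) = 432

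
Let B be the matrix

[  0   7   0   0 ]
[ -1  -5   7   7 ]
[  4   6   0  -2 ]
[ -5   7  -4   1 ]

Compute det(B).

Expand along row 1 (it has 3 zeros):
  − (7) · M_12   where M_12 = det([-1 7 7; 4 0 -2; -5 -4 1]) = -62
det = (-1)·(7)·(-62) = 434

det(B) = 434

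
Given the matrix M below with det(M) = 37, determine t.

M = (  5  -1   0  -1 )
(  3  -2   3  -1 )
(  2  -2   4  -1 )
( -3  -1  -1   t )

-8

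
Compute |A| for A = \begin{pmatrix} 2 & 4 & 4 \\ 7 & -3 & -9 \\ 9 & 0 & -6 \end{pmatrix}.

-12

Expand along row 3:
  + 9 · |4 4; -3 -9| = 9·(-36 − (-12)) = -216
  + (-6) · |2 4; 7 -3| = (-6)·(-6 − 28) = 204
Sum: (-216) + (204) = -12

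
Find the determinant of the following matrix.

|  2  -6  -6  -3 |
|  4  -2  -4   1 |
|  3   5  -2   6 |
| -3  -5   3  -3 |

The determinant is -266.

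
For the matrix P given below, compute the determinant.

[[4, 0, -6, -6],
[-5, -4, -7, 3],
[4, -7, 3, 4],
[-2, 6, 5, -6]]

3014

Expand along row 1 (it has 1 zero):
  + (4) · M_11   where M_11 = det([-4 -7 3; -7 3 4; 6 5 -6]) = 119
  + (-6) · M_13   where M_13 = det([-5 -4 3; 4 -7 4; -2 6 -6]) = -124
  − (-6) · M_14   where M_14 = det([-5 -4 -7; 4 -7 3; -2 6 5]) = 299
det = (+1)·(4)·(119) + (+1)·(-6)·(-124) + (-1)·(-6)·(299) = 3014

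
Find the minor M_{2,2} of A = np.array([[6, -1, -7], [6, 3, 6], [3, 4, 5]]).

51

Delete row 2 and column 2; the remaining 2×2 submatrix is [6 -7; 3 5].
Its determinant is 6·5 − (-7)·3 = 51.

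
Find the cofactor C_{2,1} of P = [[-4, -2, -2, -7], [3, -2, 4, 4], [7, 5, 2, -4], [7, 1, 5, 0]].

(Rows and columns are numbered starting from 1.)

Delete row 2 and column 1; the remaining 3×3 submatrix is [-2 -2 -7; 5 2 -4; 1 5 0].
Its determinant is -193.
The cofactor carries sign (−1)^(2+1) = −1, so C_{2,1} = −(-193) = 193.

193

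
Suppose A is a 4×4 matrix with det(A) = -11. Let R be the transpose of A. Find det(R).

-11

det(Aᵀ) = det(A).
det(R) = (1)·(-11) = -11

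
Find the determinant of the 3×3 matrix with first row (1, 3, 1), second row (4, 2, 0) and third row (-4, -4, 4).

Expand along row 2:
  − 4 · |3 1; -4 4| = −4·(12 − (-4)) = -64
  + 2 · |1 1; -4 4| = 2·(4 − (-4)) = 16
Sum: (-64) + (16) = -48

-48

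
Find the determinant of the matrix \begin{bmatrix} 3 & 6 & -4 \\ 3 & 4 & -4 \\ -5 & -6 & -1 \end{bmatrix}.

Expand along column 1:
  + 3 · |4 -4; -6 -1| = 3·(-4 − 24) = -84
  − 3 · |6 -4; -6 -1| = −3·(-6 − 24) = 90
  + (-5) · |6 -4; 4 -4| = (-5)·(-24 − (-16)) = 40
Sum: (-84) + (90) + (40) = 46

46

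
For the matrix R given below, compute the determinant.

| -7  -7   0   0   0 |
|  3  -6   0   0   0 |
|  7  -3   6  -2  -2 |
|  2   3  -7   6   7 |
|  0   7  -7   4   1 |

-4788

R is block lower-triangular with a 2×2 block and a 3×3 block on the diagonal, so its determinant equals the product of the determinants of the diagonal blocks.
det of the 2×2 block = 63
det of the 3×3 block = -76
det = (63)·(-76) = -4788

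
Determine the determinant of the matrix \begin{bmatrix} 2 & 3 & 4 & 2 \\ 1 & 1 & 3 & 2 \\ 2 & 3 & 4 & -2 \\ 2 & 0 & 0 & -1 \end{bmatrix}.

Expand along row 4 (it has 2 zeros):
  − (2) · M_41   where M_41 = det([3 4 2; 1 3 2; 3 4 -2]) = -20
  + (-1) · M_44   where M_44 = det([2 3 4; 1 1 3; 2 3 4]) = 0
det = (-1)·(2)·(-20) + (+1)·(-1)·(0) = 40

40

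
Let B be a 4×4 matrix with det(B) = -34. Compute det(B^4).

det(B^4) = (det B)^4 = (-34)^4 = 1336336

1336336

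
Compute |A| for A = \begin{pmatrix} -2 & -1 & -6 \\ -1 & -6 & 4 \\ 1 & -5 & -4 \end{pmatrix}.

Expand along row 1:
  + (-2) · |-6 4; -5 -4| = (-2)·(24 − (-20)) = -88
  − (-1) · |-1 4; 1 -4| = −(-1)·(4 − 4) = 0
  + (-6) · |-1 -6; 1 -5| = (-6)·(5 − (-6)) = -66
Sum: (-88) + (0) + (-66) = -154

|A| = -154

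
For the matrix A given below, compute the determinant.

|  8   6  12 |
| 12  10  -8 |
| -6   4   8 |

Expand along row 1:
  + 8 · |10 -8; 4 8| = 8·(80 − (-32)) = 896
  − 6 · |12 -8; -6 8| = −6·(96 − 48) = -288
  + 12 · |12 10; -6 4| = 12·(48 − (-60)) = 1296
Sum: (896) + (-288) + (1296) = 1904

The determinant is 1904.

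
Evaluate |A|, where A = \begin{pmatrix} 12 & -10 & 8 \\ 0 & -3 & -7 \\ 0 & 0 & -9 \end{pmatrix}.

|A| = 324

A is upper triangular, so det(A) is the product of the diagonal entries:
det = (12) · (-3) · (-9) = 324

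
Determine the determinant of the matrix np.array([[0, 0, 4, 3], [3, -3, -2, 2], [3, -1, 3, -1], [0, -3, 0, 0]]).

The determinant is -243.

Expand along row 4 (it has 3 zeros):
  + (-3) · M_42   where M_42 = det([0 4 3; 3 -2 2; 3 3 -1]) = 81
det = (+1)·(-3)·(81) = -243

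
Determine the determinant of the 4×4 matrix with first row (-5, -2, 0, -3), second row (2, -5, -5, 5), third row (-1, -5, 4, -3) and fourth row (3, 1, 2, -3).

The determinant is -798.

Expand along row 1 (it has 1 zero):
  + (-5) · M_11   where M_11 = det([-5 -5 5; -5 4 -3; 1 2 -3]) = 50
  − (-2) · M_12   where M_12 = det([2 -5 5; -1 4 -3; 3 2 -3]) = -22
  − (-3) · M_14   where M_14 = det([2 -5 -5; -1 -5 4; 3 1 2]) = -168
det = (+1)·(-5)·(50) + (-1)·(-2)·(-22) + (-1)·(-3)·(-168) = -798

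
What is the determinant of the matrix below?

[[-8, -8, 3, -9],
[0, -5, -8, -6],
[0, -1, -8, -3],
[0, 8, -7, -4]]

Expand along column 1 (it has 3 zeros):
  + (-8) · M_11   where M_11 = det([-5 -8 -6; -1 -8 -3; 8 -7 -4]) = -257
det = (+1)·(-8)·(-257) = 2056

2056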